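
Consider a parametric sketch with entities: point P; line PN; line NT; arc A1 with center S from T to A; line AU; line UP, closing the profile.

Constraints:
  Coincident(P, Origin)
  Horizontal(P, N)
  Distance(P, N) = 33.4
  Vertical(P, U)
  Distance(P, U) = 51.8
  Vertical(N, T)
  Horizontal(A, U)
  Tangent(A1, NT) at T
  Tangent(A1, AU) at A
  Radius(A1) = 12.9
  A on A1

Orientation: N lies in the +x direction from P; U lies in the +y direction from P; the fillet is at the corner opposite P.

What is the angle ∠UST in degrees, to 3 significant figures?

148°

The virtual corner opposite P is at (33.4, 51.8). Tangency of A1 to NT means the radius ST is perpendicular to NT and tangency of A1 to AU means the radius SA is perpendicular to AU, with radius 12.9, so the center S sits 12.9 in from both sides at S = (20.5, 38.9). That places the tangent points at T = (33.4, 38.9) on NT and A = (20.5, 51.8) on AU. Then cos ∠UST = SU·ST / (|SU||ST|), giving 148°.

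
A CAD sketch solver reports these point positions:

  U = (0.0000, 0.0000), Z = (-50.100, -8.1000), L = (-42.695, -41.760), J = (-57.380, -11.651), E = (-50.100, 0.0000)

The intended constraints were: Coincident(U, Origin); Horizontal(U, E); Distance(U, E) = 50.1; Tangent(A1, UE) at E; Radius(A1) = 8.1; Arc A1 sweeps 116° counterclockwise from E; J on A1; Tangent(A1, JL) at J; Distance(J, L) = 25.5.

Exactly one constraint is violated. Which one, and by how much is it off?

Distance(J, L) = 25.5 — off by 8.00.

U = (0.00, 0.00) ✓; U.y = 0.00, E.y = 0.00 ✓; |UE| = 50.10 ✓; ∠(ZE, EU) = 90.00° ✓; |ZE| = 8.100 ✓; bearing(Z→J) − bearing(Z→E) = 116.0° ✓; |ZJ| = 8.100 ✓; ∠(ZJ, JL) = 90.00° ✓; |JL| = 33.50 ✗.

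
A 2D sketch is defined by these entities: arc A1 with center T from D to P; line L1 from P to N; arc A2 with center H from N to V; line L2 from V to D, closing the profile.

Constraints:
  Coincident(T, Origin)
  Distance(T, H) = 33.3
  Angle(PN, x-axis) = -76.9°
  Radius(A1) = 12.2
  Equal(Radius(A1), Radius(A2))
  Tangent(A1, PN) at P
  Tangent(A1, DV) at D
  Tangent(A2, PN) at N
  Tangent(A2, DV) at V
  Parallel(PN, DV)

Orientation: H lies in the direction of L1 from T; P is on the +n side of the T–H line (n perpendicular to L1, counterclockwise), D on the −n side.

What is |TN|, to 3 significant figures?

35.5

The slot axis is L1's direction at -76.9°, so u = (cos -76.9°, sin -76.9°) = (0.227, -0.974) and n = (−sin -76.9°, cos -76.9°) = (0.974, 0.227). T is at the origin and H lies 33.3 along u from T, so H = 33.3·u = (7.55, -32.4). Tangency of A1 to both parallel lines with radius 12.2 puts P and D at T ± 12.2·n: P = (11.9, 2.77), D = (-11.9, -2.77). Equal radii place N and V the same way about H: N = H + 12.2·n = (19.4, -29.7), V = H − 12.2·n = (-4.34, -35.2). Then |TN| = |N − T| = 35.5.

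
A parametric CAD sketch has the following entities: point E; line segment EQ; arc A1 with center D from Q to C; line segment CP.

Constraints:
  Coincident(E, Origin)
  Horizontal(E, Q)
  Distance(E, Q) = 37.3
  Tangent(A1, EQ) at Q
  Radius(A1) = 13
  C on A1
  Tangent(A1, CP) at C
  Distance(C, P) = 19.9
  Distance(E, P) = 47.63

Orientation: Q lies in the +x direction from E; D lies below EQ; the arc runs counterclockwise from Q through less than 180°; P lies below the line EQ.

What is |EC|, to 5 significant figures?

30.247

E is at the origin; E and Q share the same y with |EQ| = 37.3 and Q on the +x side, so Q = (37.300, 0.0000). Since A1 is tangent to EQ there, DQ ⟂ EQ, so D = Q + (0, -13) = (37.300, -13.000). Since DC ⟂ CP (tangency), |DP| = √(13.0² + 19.9²) = 23.770 regardless of where C sits on A1. So P lies on both circle(E, 47.63) and circle(D, 23.770); the below-EQ intersection is P = (31.213, -35.977). C is the foot of the tangent from P: C = (24.959, -17.086).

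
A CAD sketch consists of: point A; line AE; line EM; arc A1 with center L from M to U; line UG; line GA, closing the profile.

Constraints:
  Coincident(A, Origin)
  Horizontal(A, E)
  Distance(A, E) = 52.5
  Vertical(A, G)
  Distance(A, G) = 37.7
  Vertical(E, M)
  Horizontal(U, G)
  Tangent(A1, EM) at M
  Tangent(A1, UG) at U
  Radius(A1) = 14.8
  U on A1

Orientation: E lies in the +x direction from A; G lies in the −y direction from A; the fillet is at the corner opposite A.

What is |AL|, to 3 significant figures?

44.1

A and G share the same x with |AG| = 37.7 and G on the −y side, so G = (0.00, -37.7). The virtual corner opposite A is at (52.5, -37.7). A1 meets EM tangentially, so LM is at right angles to EM and A1 meets UG tangentially, so LU is at right angles to UG, with radius 14.8, so the center L sits 14.8 in from both sides at L = (37.7, -22.9). Then |AL| = |L − A| = 44.1.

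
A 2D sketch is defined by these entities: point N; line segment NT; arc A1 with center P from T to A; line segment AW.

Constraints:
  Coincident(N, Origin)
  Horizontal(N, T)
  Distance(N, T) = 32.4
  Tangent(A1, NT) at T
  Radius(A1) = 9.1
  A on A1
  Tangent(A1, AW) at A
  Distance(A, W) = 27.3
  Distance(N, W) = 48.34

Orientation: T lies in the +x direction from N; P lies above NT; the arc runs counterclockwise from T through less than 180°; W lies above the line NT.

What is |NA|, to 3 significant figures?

42.7

Checks: ∠(PT, TN) = 90.00° ✓; |PT| = 9.100 ✓; |PA| = 9.100 ✓; ∠(PA, AW) = 90.00° ✓; |AW| = 27.30 ✓; |NW| = 48.34 ✓.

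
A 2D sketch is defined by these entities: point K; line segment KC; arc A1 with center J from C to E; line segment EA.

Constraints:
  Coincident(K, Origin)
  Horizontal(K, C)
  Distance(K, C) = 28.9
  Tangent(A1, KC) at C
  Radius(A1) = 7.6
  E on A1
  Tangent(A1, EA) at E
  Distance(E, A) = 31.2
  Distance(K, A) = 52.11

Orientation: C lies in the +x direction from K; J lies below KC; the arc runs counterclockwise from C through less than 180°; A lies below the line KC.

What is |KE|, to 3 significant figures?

24.4

Checks: ∠(JC, CK) = 90.00° ✓; |JC| = 7.600 ✓; |JE| = 7.600 ✓; ∠(JE, EA) = 90.00° ✓; |EA| = 31.20 ✓; |KA| = 52.11 ✓.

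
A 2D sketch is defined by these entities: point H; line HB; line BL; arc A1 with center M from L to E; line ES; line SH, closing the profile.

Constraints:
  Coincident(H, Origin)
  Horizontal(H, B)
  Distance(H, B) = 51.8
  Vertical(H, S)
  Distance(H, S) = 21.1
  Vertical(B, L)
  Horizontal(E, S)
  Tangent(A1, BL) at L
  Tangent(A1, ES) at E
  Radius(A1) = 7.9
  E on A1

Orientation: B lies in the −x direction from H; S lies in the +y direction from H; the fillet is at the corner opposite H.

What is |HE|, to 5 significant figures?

48.707

H is at the origin; HB is horizontal with |HB| = 51.8 and B on the −x side, so B = (-51.800, 0.0000). HS is vertical with |HS| = 21.1 and S on the +y side, so S = (0.0000, 21.100). The virtual corner opposite H is at (-51.800, 21.100). Since A1 is tangent to BL there, ML ⟂ BL and the tangent condition forces ME to be normal to ES, with radius 7.9, so the center M sits 7.9 in from both sides at M = (-43.900, 13.200). That places the tangent points at L = (-51.800, 13.200) on BL and E = (-43.900, 21.100) on ES. Then |HE| = |E − H| = 48.707.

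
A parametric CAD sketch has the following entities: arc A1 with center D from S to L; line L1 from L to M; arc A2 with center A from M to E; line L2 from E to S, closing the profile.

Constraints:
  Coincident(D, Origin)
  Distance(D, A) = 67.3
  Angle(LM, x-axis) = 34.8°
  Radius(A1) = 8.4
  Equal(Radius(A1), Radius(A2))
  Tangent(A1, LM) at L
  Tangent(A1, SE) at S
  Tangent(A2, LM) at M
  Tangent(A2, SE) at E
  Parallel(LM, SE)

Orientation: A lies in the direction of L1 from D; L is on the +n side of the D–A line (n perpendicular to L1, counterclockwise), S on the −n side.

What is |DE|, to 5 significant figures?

67.822

Tangency of A1 to both parallel lines with radius 8.4 puts L and S at D ± 8.4·n: L = (-4.7940, 6.8977), S = (4.7940, -6.8977). Equal radii place M and E the same way about A: M = A + 8.4·n = (50.469, 45.307), E = A − 8.4·n = (60.057, 31.511). Then |DE| = |E − D| = 67.822.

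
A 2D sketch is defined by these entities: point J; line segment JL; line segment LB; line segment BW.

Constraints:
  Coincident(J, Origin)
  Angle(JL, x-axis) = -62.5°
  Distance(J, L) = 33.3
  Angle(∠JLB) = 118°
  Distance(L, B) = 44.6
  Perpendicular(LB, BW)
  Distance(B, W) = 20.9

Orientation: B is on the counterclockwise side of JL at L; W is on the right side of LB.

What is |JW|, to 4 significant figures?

78.48

J is at the origin; JL runs at -62.5° with length 33.3, so L = 33.3·(cos -62.5°, sin -62.5°) = (15.38, -29.54). ∠JLB = 118.0°, so LB runs at -62.5° + (180° − 118.0°) = -0.5000° from the x-axis; with |LB| = 44.6, B = L + 44.6·(cos -0.5000°, sin -0.5000°) = (59.97, -29.93). LB is perpendicular to BW; with |BW| = 20.9 on the right of LB, W = B + 20.9·(-0.008727, -1.000) = (59.79, -50.83). Then |JW| = |W − J| = 78.48.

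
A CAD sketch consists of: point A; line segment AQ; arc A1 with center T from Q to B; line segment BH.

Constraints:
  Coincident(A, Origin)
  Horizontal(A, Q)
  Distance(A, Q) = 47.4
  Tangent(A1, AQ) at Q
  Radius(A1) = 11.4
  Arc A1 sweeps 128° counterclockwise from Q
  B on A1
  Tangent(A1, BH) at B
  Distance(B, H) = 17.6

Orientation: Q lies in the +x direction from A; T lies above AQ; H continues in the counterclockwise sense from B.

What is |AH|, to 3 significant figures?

55.8

On A1, Q sits at bearing -90° from T; a 128° counterclockwise sweep puts B at bearing 38°, so B = T + 11.4·(cos 38°, sin 38°) = (56.4, 18.4). The tangent condition forces TB to be normal to BH, so BH runs along (−sin 38°, cos 38°); with |BH| = 17.6, H = (45.5, 32.3). Then |AH| = |H − A| = 55.8.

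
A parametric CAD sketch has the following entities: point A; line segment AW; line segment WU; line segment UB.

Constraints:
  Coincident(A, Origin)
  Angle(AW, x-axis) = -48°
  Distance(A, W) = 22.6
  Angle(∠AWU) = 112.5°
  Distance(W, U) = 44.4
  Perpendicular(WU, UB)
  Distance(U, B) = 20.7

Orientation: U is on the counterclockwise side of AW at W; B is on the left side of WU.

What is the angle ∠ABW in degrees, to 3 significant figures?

25.2°

A is at the origin; AW runs at -48.0° with length 22.6, so W = 22.6·(cos -48.0°, sin -48.0°) = (15.1, -16.8). ∠AWU = 112.5°, so WU runs at -48.0° + (180° − 112.5°) = 19.5° from the x-axis; with |WU| = 44.4, U = W + 44.4·(cos 19.5°, sin 19.5°) = (57.0, -1.97). The perpendicularity gives UB at right angles to WU; with |UB| = 20.7 on the left of WU, B = U + 20.7·(-0.334, 0.943) = (50.1, 17.5). Then cos ∠ABW = BA·BW / (|BA||BW|), giving 25.2°.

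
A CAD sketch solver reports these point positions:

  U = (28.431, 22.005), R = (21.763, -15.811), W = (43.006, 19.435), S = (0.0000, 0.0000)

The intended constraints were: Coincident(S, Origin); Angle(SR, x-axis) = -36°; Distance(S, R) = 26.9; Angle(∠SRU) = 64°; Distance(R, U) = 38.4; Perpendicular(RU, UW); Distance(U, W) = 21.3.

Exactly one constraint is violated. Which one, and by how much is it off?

Distance(U, W) = 21.3 — off by 6.50.

S = (0.00, 0.00) ✓; SR at -36.00° ✓; |SR| = 26.90 ✓; ∠SRU = 64.00° ✓; |RU| = 38.40 ✓; ∠(RU, UW) = 90.00° ✓; |UW| = 14.80 ✗.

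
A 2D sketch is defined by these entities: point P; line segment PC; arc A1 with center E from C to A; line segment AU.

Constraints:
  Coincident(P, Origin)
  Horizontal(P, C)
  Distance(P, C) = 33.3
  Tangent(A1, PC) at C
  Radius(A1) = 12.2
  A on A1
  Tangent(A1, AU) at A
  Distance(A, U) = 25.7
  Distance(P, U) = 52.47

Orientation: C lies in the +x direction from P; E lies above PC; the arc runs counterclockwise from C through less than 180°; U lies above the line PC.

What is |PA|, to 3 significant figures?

47.6

P is at the origin; PC is horizontal with |PC| = 33.3 and C on the +x side, so C = (33.3, 0.00). A1 meets PC tangentially, so EC is at right angles to PC, so E = C + (0, 12.2) = (33.3, 12.2). Since EA ⟂ AU (tangency), |EU| = √(12.2² + 25.7²) = 28.4 regardless of where A sits on A1. So U lies on both circle(P, 52.47) and circle(E, 28.4); the above-PC intersection is U = (33.2, 40.6). A is the foot of the tangent from U: A = (44.3, 17.5).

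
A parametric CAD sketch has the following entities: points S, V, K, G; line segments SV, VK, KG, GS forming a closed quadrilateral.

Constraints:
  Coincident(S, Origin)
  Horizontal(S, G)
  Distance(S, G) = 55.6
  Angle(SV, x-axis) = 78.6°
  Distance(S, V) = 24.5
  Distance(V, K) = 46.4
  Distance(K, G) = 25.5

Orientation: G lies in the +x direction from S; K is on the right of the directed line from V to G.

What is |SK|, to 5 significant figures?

35.684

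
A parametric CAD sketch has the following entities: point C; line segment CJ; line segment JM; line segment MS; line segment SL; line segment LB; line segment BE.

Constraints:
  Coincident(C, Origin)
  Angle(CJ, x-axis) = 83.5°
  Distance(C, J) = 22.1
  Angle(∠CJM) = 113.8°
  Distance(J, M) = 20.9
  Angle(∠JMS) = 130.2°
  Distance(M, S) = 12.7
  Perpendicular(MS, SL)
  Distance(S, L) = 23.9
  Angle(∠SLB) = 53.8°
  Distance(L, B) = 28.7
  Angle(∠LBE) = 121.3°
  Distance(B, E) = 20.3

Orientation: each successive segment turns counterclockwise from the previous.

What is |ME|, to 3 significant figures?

15.9

C is at the origin; CJ runs at 83.5° with length 22.1, so J = (2.50, 22.0). ∠CJM = 113.8° gives JM at 150° from the x-axis; with |JM| = 20.9, M = (-15.5, 32.5). ∠JMS = 130.2° gives MS at -160° from the x-axis; with |MS| = 12.7, S = (-27.5, 28.3). The perpendicularity gives SL at right angles to MS, so SL runs at -70.5°; with |SL| = 23.9, L = (-19.5, 5.73). ∠SLB = 53.8° gives LB at 55.7° from the x-axis; with |LB| = 28.7, B = (-3.36, 29.4). ∠LBE = 121.3° gives BE at 114° from the x-axis; with |BE| = 20.3, E = (-11.7, 47.9). Then |ME| = |E − M| = 15.9.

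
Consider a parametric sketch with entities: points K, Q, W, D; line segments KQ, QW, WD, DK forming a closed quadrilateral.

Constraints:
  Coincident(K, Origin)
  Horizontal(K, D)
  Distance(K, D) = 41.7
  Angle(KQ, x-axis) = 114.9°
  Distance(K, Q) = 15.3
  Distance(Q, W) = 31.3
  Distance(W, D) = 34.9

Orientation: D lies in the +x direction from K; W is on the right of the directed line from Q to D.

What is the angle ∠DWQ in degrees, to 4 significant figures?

98.22°

K is at the origin; K and D share the same y with |KD| = 41.7 and D in +x, so D = (41.7, 0). KQ runs at 114.9° with |KQ| = 15.3, so Q = (-6.442, 13.88). W is determined by |QW| = 31.3 and |WD| = 34.9 together: it lies at the intersection of circle(Q, 31.3) and circle(D, 34.9). With |QD| = 50.10, the foot of the radical line on QD is 22.67 from Q and the perpendicular offset is √(31.3² − 22.67²) = 21.58. Taking the right-of-QD solution: W = (9.367, -13.14).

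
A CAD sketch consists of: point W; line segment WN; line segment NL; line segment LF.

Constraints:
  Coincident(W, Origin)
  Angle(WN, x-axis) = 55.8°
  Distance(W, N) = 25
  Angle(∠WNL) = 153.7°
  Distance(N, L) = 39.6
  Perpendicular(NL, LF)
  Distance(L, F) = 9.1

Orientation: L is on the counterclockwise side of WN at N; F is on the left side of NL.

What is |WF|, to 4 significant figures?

62.04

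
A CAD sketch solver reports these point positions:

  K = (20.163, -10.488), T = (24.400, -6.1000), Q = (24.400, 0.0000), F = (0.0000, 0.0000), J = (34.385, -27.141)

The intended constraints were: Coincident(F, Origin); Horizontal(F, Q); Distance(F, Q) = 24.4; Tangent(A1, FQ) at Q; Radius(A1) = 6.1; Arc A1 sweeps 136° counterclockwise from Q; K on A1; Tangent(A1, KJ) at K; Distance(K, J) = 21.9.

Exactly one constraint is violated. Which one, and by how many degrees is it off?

Tangent(A1, KJ) at K — off by 5.50°.

F = (0.00, 0.00) ✓; F.y = 0.00, Q.y = 0.00 ✓; |FQ| = 24.40 ✓; ∠(TQ, QF) = 90.00° ✓; |TQ| = 6.100 ✓; bearing(T→K) − bearing(T→Q) = 136.0° ✓; |TK| = 6.100 ✓; ∠(TK, KJ) = 95.50° ✗; |KJ| = 21.90 ✓.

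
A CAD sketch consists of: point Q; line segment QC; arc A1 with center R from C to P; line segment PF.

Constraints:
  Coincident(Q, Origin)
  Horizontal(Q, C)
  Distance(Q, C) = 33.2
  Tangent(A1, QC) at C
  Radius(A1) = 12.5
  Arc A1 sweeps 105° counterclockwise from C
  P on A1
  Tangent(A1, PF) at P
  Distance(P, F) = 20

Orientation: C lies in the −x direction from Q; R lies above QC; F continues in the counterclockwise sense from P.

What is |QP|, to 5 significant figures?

26.342

A1 meets QC tangentially, so RC is at right angles to QC, so R = C + (0, 12.5) = (-33.200, 12.500). On A1, C sits at bearing -90° from R; a 105° counterclockwise sweep puts P at bearing 15°, so P = R + 12.5·(cos 15°, sin 15°) = (-21.126, 15.735). Then |QP| = |P − Q| = 26.342.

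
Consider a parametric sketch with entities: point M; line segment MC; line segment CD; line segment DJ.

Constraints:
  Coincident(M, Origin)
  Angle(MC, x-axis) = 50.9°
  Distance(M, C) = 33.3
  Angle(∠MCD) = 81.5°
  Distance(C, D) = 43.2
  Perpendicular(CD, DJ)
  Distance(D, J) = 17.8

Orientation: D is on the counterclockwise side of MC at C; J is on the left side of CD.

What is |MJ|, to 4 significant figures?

41.16

M is at the origin; MC runs at 50.9° with length 33.3, so C = 33.3·(cos 50.9°, sin 50.9°) = (21.00, 25.84). ∠MCD = 81.5°, so CD runs at 50.9° + (180° − 81.5°) = 149.4° from the x-axis; with |CD| = 43.2, D = C + 43.2·(cos 149.4°, sin 149.4°) = (-16.18, 47.83). CD ⟂ DJ; with |DJ| = 17.8 on the left of CD, J = D + 17.8·(-0.5090, -0.8607) = (-25.24, 32.51). Then |MJ| = |J − M| = 41.16.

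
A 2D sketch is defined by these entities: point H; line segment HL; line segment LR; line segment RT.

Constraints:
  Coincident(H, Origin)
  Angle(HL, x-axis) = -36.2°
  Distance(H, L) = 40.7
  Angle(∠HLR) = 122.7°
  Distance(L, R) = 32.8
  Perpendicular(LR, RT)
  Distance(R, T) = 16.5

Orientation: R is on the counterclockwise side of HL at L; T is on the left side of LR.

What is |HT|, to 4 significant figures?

57.59

∠HLR = 122.7°, so LR runs at -36.2° + (180° − 122.7°) = 21.10° from the x-axis; with |LR| = 32.8, R = L + 32.8·(cos 21.10°, sin 21.10°) = (63.44, -12.23). The perpendicularity gives RT at right angles to LR; with |RT| = 16.5 on the left of LR, T = R + 16.5·(-0.3600, 0.9330) = (57.50, 3.164). Then |HT| = |T − H| = 57.59.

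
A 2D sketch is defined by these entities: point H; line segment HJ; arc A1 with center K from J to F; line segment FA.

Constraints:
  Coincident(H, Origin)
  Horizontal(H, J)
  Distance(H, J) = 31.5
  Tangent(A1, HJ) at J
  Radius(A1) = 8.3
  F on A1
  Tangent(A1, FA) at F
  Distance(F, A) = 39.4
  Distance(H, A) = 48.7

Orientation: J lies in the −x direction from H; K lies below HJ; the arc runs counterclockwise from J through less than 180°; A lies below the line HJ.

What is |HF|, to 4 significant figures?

40.52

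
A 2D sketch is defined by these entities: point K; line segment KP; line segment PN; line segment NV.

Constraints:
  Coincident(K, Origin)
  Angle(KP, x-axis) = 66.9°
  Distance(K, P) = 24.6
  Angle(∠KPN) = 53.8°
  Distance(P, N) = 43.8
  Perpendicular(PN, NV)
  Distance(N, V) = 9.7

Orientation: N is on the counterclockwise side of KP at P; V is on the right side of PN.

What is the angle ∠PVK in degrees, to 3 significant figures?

32.8°

∠KPN = 53.8°, so PN runs at 66.9° + (180° − 53.8°) = 193° from the x-axis; with |PN| = 43.8, N = P + 43.8·(cos 193°, sin 193°) = (-33.0, 12.7). PN is perpendicular to NV; with |NV| = 9.7 on the right of PN, V = N + 9.7·(-0.227, 0.974) = (-35.2, 22.1). Then cos ∠PVK = VP·VK / (|VP||VK|), giving 32.8°.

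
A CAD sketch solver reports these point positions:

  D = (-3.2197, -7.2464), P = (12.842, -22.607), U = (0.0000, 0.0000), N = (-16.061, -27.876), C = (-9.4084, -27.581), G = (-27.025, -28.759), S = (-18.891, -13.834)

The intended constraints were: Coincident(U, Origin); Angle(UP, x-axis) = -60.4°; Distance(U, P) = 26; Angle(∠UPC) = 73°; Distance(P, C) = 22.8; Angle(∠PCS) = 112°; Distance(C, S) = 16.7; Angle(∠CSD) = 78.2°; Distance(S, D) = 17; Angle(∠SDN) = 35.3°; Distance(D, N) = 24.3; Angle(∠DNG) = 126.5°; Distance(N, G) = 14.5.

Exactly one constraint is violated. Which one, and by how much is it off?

Distance(N, G) = 14.5 — off by 3.50.

U = (0.00, 0.00) ✓; UP at -60.40° ✓; |UP| = 26.00 ✓; ∠UPC = 73.00° ✓; |PC| = 22.80 ✓; ∠PCS = 112.0° ✓; |CS| = 16.70 ✓; ∠CSD = 78.20° ✓; |SD| = 17.00 ✓; ∠SDN = 35.30° ✓; |DN| = 24.30 ✓; ∠DNG = 126.5° ✓; |NG| = 11.00 ✗.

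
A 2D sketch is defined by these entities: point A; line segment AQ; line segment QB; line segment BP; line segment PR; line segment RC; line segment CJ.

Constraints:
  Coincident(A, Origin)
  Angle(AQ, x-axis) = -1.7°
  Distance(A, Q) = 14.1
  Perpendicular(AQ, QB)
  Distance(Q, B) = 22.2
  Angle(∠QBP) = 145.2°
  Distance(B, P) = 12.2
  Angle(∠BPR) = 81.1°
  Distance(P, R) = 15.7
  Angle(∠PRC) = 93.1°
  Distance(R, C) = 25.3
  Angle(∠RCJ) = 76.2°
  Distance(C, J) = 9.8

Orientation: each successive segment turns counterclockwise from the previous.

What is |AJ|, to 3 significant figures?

20.6

A is at the origin; AQ runs at -1.7° with length 14.1, so Q = (14.1, -0.418). AQ is perpendicular to QB, so QB runs at 88.3°; with |QB| = 22.2, B = (14.8, 21.8). ∠QBP = 145.2° gives BP at 123° from the x-axis; with |BP| = 12.2, P = (8.09, 32.0). ∠BPR = 81.1° gives PR at -138° from the x-axis; with |PR| = 15.7, R = (-3.58, 21.5). ∠PRC = 93.1° gives RC at -51.1° from the x-axis; with |RC| = 25.3, C = (12.3, 1.80). ∠RCJ = 76.2° gives CJ at 52.7° from the x-axis; with |CJ| = 9.8, J = (18.2, 9.59). Then |AJ| = |J − A| = 20.6.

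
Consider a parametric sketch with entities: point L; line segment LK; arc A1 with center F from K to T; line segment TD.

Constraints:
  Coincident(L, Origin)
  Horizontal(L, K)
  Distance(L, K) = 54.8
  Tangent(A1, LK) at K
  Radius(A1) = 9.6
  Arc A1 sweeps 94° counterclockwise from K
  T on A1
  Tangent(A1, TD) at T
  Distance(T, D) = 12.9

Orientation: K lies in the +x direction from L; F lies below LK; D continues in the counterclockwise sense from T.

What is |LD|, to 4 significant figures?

51.60

On A1, K sits at bearing 90° from F; a 94° counterclockwise sweep puts T at bearing 184°, so T = F + 9.6·(cos 184°, sin 184°) = (45.22, -10.27). A1 meets TD tangentially, so FT is at right angles to TD, so TD runs along (−sin 184°, cos 184°); with |TD| = 12.9, D = (46.12, -23.14). Then |LD| = |D − L| = 51.60.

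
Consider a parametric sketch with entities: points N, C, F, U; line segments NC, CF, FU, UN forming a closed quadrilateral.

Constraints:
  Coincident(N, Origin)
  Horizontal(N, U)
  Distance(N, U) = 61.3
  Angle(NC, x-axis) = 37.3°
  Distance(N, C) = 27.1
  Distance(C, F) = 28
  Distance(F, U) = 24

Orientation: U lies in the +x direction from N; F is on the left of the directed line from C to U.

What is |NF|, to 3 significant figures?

53.4

Checks: |CF| = 28.00 ✓; |FU| = 24.00 ✓.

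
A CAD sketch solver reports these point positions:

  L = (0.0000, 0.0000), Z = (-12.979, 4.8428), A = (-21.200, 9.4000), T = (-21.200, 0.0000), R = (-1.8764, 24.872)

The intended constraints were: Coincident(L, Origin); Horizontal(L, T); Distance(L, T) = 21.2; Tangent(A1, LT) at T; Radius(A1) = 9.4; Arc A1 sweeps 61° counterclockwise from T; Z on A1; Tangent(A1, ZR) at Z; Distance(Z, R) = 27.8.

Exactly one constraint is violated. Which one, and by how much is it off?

Distance(Z, R) = 27.8 — off by 4.90.

L = (0.00, 0.00) ✓; L.y = 0.00, T.y = 0.00 ✓; |LT| = 21.20 ✓; ∠(AT, TL) = 90.00° ✓; |AT| = 9.400 ✓; bearing(A→Z) − bearing(A→T) = 61.00° ✓; |AZ| = 9.400 ✓; ∠(AZ, ZR) = 90.00° ✓; |ZR| = 22.90 ✗.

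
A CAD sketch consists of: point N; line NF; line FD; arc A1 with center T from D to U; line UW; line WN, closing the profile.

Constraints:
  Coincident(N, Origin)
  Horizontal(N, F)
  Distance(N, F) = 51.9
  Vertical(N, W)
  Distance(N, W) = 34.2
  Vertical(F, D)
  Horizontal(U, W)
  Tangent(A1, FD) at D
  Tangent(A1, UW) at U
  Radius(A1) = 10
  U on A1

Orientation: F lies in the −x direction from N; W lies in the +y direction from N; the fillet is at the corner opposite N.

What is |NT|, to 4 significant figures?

48.39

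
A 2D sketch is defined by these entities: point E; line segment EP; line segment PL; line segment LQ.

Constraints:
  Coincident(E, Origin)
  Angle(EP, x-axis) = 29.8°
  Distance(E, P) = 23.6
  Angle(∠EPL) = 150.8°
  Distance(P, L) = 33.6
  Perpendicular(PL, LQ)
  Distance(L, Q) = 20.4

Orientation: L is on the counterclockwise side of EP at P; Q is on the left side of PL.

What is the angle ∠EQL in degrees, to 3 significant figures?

80.7°

E is at the origin; EP runs at 29.8° with length 23.6, so P = 23.6·(cos 29.8°, sin 29.8°) = (20.5, 11.7). ∠EPL = 150.8°, so PL runs at 29.8° + (180° − 150.8°) = 59.0° from the x-axis; with |PL| = 33.6, L = P + 33.6·(cos 59.0°, sin 59.0°) = (37.8, 40.5). PL is perpendicular to LQ; with |LQ| = 20.4 on the left of PL, Q = L + 20.4·(-0.857, 0.515) = (20.3, 51.0). Then cos ∠EQL = QE·QL / (|QE||QL|), giving 80.7°.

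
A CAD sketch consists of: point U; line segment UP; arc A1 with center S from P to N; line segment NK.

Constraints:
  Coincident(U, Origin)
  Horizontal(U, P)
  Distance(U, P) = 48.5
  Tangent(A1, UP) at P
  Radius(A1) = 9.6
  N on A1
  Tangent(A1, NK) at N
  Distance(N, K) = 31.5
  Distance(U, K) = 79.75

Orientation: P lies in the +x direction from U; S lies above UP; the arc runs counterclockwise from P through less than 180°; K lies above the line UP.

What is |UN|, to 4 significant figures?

56.80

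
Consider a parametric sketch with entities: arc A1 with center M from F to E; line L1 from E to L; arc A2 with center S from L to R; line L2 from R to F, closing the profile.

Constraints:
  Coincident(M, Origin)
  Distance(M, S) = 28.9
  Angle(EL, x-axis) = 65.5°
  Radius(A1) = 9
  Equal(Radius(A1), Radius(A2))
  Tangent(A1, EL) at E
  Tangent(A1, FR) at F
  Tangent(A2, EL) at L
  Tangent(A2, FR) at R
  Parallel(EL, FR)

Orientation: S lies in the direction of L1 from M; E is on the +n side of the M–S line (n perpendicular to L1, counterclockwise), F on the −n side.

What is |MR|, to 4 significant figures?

30.27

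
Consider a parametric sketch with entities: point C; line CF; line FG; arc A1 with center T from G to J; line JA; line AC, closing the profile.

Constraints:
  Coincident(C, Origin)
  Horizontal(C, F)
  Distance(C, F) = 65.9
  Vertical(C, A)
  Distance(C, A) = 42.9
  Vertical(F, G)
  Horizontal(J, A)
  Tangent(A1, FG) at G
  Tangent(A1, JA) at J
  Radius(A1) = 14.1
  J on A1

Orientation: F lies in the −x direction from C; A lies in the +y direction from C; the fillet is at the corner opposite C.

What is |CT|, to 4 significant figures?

59.27

C is at the origin; C and F share the same y with |CF| = 65.9 and F on the −x side, so F = (-65.90, 0.000). C and A share the same x with |CA| = 42.9 and A on the +y side, so A = (0.000, 42.90). The virtual corner opposite C is at (-65.90, 42.90). Tangency of A1 to FG means the radius TG is perpendicular to FG and A1 meets JA tangentially, so TJ is at right angles to JA, with radius 14.1, so the center T sits 14.1 in from both sides at T = (-51.80, 28.80). Then |CT| = |T − C| = 59.27.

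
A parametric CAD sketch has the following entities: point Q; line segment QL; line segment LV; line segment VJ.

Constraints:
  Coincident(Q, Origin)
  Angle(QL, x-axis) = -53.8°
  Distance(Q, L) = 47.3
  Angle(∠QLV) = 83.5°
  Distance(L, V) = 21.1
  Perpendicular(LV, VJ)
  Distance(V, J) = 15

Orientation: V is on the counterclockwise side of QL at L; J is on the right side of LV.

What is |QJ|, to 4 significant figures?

63.96

∠QLV = 83.5°, so LV runs at -53.8° + (180° − 83.5°) = 42.70° from the x-axis; with |LV| = 21.1, V = L + 21.1·(cos 42.70°, sin 42.70°) = (43.44, -23.86). LV is perpendicular to VJ; with |VJ| = 15.0 on the right of LV, J = V + 15.0·(0.6782, -0.7349) = (53.61, -34.88). Then |QJ| = |J − Q| = 63.96.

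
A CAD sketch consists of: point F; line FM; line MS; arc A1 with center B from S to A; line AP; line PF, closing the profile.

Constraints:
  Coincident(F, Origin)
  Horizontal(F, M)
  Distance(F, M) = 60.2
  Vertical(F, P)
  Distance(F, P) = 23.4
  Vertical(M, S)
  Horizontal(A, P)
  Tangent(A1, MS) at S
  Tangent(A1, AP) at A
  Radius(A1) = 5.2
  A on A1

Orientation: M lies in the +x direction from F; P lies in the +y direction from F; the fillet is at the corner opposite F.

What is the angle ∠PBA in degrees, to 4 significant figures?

84.60°

The virtual corner opposite F is at (60.20, 23.40). A1 meets MS tangentially, so BS is at right angles to MS and tangency of A1 to AP means the radius BA is perpendicular to AP, with radius 5.2, so the center B sits 5.2 in from both sides at B = (55.00, 18.20). That places the tangent points at S = (60.20, 18.20) on MS and A = (55.00, 23.40) on AP. Then cos ∠PBA = BP·BA / (|BP||BA|), giving 84.60°.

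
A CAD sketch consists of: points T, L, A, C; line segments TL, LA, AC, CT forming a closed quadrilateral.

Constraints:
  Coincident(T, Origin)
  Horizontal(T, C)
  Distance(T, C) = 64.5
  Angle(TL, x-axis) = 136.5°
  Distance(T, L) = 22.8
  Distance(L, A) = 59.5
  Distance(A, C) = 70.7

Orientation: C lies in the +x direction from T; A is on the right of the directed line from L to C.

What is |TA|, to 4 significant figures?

39.87

Checks: TL at 136.5° ✓; |LA| = 59.50 ✓; |AC| = 70.70 ✓.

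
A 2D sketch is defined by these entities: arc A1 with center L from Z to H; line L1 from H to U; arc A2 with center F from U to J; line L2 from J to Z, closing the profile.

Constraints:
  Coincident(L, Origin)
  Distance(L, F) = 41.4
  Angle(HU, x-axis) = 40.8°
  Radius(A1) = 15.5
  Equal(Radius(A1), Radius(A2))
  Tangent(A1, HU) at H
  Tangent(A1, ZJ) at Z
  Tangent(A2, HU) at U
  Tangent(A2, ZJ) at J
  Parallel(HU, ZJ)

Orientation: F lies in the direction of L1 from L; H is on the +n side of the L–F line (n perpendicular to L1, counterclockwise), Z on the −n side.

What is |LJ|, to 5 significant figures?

44.206

The slot axis is L1's direction at 40.8°, so u = (cos 40.8°, sin 40.8°) = (0.75700, 0.65342) and n = (−sin 40.8°, cos 40.8°) = (-0.65342, 0.75700). L is at the origin and F lies 41.4 along u from L, so F = 41.4·u = (31.340, 27.052). Tangency of A1 to both parallel lines with radius 15.5 puts H and Z at L ± 15.5·n: H = (-10.128, 11.733), Z = (10.128, -11.733). Equal radii place U and J the same way about F: U = F + 15.5·n = (21.212, 38.785), J = F − 15.5·n = (41.468, 15.318). Then |LJ| = |J − L| = 44.206.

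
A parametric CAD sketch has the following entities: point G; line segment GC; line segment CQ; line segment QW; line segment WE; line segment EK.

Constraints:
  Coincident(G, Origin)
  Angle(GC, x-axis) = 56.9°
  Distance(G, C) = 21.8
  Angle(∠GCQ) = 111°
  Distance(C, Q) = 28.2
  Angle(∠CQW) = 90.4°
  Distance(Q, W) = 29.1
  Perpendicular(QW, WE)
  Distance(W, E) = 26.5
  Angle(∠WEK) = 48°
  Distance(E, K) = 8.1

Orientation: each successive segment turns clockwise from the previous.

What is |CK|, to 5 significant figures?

24.342

G is at the origin; GC runs at 56.9° with length 21.8, so C = (11.905, 18.262). ∠GCQ = 111.0° gives CQ at -12.100° from the x-axis; with |CQ| = 28.2, Q = (39.479, 12.351). ∠CQW = 90.4° gives QW at -101.70° from the x-axis; with |QW| = 29.1, W = (33.577, -16.144). QW is perpendicular to WE, so WE runs at 168.30°; with |WE| = 26.5, E = (7.6280, -10.770). ∠WEK = 48.0° gives EK at 36.300° from the x-axis; with |EK| = 8.1, K = (14.156, -5.9752). Then |CK| = |K − C| = 24.342.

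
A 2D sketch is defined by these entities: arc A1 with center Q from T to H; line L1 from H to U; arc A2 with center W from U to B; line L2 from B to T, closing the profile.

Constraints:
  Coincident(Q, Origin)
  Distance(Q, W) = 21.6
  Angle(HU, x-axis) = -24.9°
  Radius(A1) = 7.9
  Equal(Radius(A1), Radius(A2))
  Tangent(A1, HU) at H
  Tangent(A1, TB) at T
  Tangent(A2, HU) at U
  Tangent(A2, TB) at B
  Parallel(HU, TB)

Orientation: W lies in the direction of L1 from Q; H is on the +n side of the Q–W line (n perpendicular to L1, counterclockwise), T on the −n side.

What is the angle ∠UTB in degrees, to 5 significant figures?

36.185°

The slot axis is L1's direction at -24.9°, so u = (cos -24.9°, sin -24.9°) = (0.90704, -0.42104) and n = (−sin -24.9°, cos -24.9°) = (0.42104, 0.90704). Q is at the origin and W lies 21.6 along u from Q, so W = 21.6·u = (19.592, -9.0944). Tangency of A1 to both parallel lines with radius 7.9 puts H and T at Q ± 7.9·n: H = (3.3262, 7.1656), T = (-3.3262, -7.1656). Equal radii place U and B the same way about W: U = W + 7.9·n = (22.918, -1.9287), B = W − 7.9·n = (16.266, -16.260). Then cos ∠UTB = TU·TB / (|TU||TB|), giving 36.185°.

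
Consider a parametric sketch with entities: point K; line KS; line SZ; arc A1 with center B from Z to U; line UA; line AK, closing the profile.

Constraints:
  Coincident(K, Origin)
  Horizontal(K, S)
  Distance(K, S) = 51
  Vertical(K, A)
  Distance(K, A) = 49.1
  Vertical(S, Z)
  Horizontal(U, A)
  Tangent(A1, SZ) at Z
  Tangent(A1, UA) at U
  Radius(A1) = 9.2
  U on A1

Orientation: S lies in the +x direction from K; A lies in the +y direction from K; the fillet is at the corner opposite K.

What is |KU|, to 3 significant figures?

64.5

K is at the origin; K and S share the same y with |KS| = 51.0 and S on the +x side, so S = (51.0, 0.00). KA is vertical with |KA| = 49.1 and A on the +y side, so A = (0.00, 49.1). The virtual corner opposite K is at (51.0, 49.1). A1 meets SZ tangentially, so BZ is at right angles to SZ and A1 meets UA tangentially, so BU is at right angles to UA, with radius 9.2, so the center B sits 9.2 in from both sides at B = (41.8, 39.9). That places the tangent points at Z = (51.0, 39.9) on SZ and U = (41.8, 49.1) on UA. Then |KU| = |U − K| = 64.5.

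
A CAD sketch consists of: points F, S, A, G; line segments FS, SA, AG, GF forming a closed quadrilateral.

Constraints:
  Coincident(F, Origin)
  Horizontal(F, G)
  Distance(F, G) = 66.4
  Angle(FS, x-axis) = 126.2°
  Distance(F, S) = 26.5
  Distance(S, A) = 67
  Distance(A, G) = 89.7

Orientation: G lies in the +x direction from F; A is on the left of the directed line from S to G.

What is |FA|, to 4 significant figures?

80.23

Checks: FS at 126.2° ✓; |SA| = 67.00 ✓; |AG| = 89.70 ✓.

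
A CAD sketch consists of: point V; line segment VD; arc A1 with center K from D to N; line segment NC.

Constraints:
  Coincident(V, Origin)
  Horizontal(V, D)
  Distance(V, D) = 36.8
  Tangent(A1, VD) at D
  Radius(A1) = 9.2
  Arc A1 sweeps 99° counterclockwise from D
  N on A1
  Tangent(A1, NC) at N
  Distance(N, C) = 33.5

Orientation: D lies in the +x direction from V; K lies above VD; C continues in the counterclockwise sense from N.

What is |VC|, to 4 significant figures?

59.70

V is at the origin; VD is horizontal with |VD| = 36.8 and D on the +x side, so D = (36.80, 0.000). Tangency of A1 to VD means the radius KD is perpendicular to VD, so K = D + (0, 9.2) = (36.80, 9.200). On A1, D sits at bearing -90° from K; a 99° counterclockwise sweep puts N at bearing 9°, so N = K + 9.2·(cos 9°, sin 9°) = (45.89, 10.64). Since A1 is tangent to NC there, KN ⟂ NC, so NC runs along (−sin 9°, cos 9°); with |NC| = 33.5, C = (40.65, 43.73). Then |VC| = |C − V| = 59.70.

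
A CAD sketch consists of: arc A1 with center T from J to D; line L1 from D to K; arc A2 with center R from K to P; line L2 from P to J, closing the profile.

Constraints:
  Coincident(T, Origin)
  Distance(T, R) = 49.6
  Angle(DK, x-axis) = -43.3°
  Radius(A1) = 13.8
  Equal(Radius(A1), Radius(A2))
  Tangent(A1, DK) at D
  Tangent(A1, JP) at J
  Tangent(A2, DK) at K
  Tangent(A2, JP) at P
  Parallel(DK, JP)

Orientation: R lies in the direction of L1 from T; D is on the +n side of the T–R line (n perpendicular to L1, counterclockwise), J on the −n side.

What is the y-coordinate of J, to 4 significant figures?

-10.04

The slot axis is L1's direction at -43.3°, so u = (cos -43.3°, sin -43.3°) = (0.7278, -0.6858) and n = (−sin -43.3°, cos -43.3°) = (0.6858, 0.7278). T is at the origin and R lies 49.6 along u from T, so R = 49.6·u = (36.10, -34.02). Tangency of A1 to both parallel lines with radius 13.8 puts D and J at T ± 13.8·n: D = (9.464, 10.04), J = (-9.464, -10.04). So J.y = -10.04.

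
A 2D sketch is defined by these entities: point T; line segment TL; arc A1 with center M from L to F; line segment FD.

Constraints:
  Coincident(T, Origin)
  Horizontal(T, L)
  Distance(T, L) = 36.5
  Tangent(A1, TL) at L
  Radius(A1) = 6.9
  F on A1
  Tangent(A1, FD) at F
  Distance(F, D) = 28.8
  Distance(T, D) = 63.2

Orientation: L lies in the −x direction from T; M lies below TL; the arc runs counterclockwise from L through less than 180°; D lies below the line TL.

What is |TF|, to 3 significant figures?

42.8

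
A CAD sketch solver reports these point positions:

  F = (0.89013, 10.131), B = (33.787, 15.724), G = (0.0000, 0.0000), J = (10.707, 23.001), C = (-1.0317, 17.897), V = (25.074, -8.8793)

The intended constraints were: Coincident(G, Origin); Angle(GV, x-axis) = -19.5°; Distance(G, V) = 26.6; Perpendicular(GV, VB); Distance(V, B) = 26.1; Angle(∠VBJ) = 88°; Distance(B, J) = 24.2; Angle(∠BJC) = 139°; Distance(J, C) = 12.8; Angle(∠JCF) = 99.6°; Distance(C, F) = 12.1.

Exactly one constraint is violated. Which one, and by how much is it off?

Distance(C, F) = 12.1 — off by 4.10.

G = (0.00, 0.00) ✓; GV at -19.50° ✓; |GV| = 26.60 ✓; ∠(GV, VB) = 90.00° ✓; |VB| = 26.10 ✓; ∠VBJ = 88.00° ✓; |BJ| = 24.20 ✓; ∠BJC = 139.0° ✓; |JC| = 12.80 ✓; ∠JCF = 99.60° ✓; |CF| = 8.000 ✗.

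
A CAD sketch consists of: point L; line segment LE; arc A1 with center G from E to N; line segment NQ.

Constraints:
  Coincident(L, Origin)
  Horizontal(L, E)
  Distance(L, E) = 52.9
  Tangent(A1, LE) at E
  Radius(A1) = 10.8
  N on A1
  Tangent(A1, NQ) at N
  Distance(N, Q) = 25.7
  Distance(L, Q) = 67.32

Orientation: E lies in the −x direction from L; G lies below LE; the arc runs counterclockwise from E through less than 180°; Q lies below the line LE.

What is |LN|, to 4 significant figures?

64.73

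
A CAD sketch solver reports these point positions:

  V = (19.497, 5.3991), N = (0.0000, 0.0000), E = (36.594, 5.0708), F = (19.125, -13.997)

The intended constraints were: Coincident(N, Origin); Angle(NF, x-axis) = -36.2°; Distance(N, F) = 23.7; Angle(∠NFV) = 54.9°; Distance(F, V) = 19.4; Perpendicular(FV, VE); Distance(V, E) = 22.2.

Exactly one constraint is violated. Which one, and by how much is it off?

Distance(V, E) = 22.2 — off by 5.10.

N = (0.00, 0.00) ✓; NF at -36.20° ✓; |NF| = 23.70 ✓; ∠NFV = 54.90° ✓; |FV| = 19.40 ✓; ∠(FV, VE) = 90.00° ✓; |VE| = 17.10 ✗.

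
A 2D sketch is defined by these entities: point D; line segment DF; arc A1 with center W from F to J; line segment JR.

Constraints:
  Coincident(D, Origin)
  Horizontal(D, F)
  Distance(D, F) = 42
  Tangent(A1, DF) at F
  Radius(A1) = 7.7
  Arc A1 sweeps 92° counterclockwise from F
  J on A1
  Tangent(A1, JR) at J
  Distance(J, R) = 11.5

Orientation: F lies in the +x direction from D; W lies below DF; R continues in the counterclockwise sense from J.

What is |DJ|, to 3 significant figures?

35.2

Tangency of A1 to DF means the radius WF is perpendicular to DF, so W = F + (0, -7.7) = (42.0, -7.70). On A1, F sits at bearing 90° from W; a 92° counterclockwise sweep puts J at bearing 182°, so J = W + 7.7·(cos 182°, sin 182°) = (34.3, -7.97). Then |DJ| = |J − D| = 35.2.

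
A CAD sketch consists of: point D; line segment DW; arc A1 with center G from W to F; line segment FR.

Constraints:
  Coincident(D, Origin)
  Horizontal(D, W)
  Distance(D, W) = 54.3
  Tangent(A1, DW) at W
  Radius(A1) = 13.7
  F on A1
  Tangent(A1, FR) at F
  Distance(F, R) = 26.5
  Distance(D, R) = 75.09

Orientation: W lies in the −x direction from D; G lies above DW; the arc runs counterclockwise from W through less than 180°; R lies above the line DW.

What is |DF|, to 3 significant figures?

49.7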